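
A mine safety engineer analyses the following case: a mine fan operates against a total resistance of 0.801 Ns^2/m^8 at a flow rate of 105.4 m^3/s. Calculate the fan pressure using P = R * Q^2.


8898.4372 Pa

Compute Q^2:
Q^2 = 105.4^2 = 11109.16
Compute pressure:
P = R * Q^2 = 0.801 * 11109.16
= 8898.4372 Pa


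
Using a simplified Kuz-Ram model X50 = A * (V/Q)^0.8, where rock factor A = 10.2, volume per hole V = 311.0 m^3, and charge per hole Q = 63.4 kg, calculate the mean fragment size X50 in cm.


Compute V/Q:
V/Q = 311.0 / 63.4 = 4.905362776
Raise to the power 0.8:
(V/Q)^0.8 = 4.905362776^0.8 = 3.568920755
Multiply by A:
X50 = 10.2 * 3.568920755
= 36.403 cm

36.403 cm


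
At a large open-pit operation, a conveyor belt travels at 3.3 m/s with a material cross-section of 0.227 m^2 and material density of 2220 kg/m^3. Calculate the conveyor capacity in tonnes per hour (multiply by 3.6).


Volumetric flow = speed * area
= 3.3 * 0.227 = 0.7491 m^3/s
Mass flow = volumetric * density
= 0.7491 * 2220 = 1663.002 kg/s
Convert to t/h: multiply by 3.6
Capacity = 1663.002 * 3.6
= 5986.8072 t/h

5986.8072 t/h


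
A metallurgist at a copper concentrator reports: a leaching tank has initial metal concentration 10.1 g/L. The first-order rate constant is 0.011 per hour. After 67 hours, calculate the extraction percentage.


Compute the exponent:
-k * t = -0.011 * 67 = -0.737
Remaining concentration:
C = 10.1 * exp(-0.737)
= 10.1 * 0.4785474064
= 4.833328805 g/L
Extracted = 10.1 - 4.833328805 = 5.266671195 g/L
Extraction % = 5.266671195 / 10.1 * 100
= 52.1453%

52.1453%


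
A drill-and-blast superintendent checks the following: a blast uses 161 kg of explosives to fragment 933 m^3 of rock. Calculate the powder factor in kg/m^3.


0.1726 kg/m^3

Powder factor = explosive mass / rock volume
= 161 / 933
= 0.1726 kg/m^3


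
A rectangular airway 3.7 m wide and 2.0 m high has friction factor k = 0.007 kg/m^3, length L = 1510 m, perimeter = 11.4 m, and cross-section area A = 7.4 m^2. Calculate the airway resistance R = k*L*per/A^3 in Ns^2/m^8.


Compute the numerator:
k * L * per = 0.007 * 1510 * 11.4
= 120.498
Compute the denominator:
A^3 = 7.4^3 = 405.224
Resistance:
R = 120.498 / 405.224
= 0.2974 Ns^2/m^8

0.2974 Ns^2/m^8


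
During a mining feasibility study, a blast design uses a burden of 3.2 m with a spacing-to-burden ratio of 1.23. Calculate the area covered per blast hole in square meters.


12.5952 m^2

First, find the spacing:
Spacing = burden * ratio = 3.2 * 1.23
= 3.936 m
Then, calculate the area:
Area = burden * spacing = 3.2 * 3.936
= 12.5952 m^2


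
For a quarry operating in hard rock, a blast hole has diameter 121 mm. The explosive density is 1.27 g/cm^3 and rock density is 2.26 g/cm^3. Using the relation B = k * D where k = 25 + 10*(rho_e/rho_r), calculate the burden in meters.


3.705 m

First, compute k:
rho_e / rho_r = 1.27 / 2.26 = 0.5619469027
k = 25 + 10 * 0.5619469027 = 30.61946903
Then, compute burden:
B = k * D / 1000 = 30.61946903 * 121 / 1000
= 3704.955752 / 1000
= 3.705 m


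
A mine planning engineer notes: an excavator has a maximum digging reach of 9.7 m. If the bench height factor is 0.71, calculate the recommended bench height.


Bench height = reach * factor
= 9.7 * 0.71
= 6.887 m

6.887 m


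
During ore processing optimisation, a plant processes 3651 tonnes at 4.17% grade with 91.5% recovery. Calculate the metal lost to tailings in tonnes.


Total metal in feed:
= 3651 * 4.17 / 100 = 152.2467 tonnes
Metal recovered:
= 152.2467 * 91.5 / 100 = 139.3057305 tonnes
Metal lost to tailings:
= 152.2467 - 139.3057305
= 12.941 tonnes

12.941 tonnes


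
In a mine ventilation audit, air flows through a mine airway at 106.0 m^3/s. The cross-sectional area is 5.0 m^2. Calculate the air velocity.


21.2 m/s

Velocity = flow rate / cross-sectional area
= 106.0 / 5.0
= 21.2 m/s


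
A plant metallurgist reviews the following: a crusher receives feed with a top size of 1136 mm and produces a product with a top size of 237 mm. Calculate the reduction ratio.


4.7932

Reduction ratio = feed size / product size
= 1136 / 237
= 4.7932


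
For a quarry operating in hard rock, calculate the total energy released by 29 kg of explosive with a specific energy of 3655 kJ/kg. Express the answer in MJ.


105.995 MJ

Energy = mass * specific_energy / 1000
= 29 * 3655 / 1000
= 105995 / 1000
= 105.995 MJ


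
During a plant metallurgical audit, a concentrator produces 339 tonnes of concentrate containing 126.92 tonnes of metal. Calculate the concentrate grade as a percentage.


Grade = (metal in concentrate / concentrate mass) * 100
= (126.92 / 339) * 100
= 0.3743952802 * 100
= 37.4395%

37.4395%


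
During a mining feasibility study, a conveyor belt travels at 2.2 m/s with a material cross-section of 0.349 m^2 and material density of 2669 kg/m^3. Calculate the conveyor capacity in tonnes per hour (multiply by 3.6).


7377.3295 t/h

Volumetric flow = speed * area
= 2.2 * 0.349 = 0.7678 m^3/s
Mass flow = volumetric * density
= 0.7678 * 2669 = 2049.2582 kg/s
Convert to t/h: multiply by 3.6
Capacity = 2049.2582 * 3.6
= 7377.3295 t/h


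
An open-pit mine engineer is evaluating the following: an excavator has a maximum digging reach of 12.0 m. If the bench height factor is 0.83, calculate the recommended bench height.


Bench height = reach * factor
= 12.0 * 0.83
= 9.96 m

9.96 m


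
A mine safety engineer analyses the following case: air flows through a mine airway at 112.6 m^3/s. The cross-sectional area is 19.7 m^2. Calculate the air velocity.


Velocity = flow rate / cross-sectional area
= 112.6 / 19.7
= 5.7157 m/s

5.7157 m/s


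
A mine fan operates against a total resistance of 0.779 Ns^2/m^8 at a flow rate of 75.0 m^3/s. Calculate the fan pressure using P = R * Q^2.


Compute Q^2:
Q^2 = 75.0^2 = 5625.0
Compute pressure:
P = R * Q^2 = 0.779 * 5625.0
= 4381.875 Pa

4381.875 Pa


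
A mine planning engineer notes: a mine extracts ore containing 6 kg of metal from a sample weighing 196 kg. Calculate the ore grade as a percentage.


3.0612%

Ore grade = (metal mass / ore mass) * 100
= (6 / 196) * 100
= 0.0306122449 * 100
= 3.0612%


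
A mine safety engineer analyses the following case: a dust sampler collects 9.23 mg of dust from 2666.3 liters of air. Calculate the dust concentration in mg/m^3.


3.4617 mg/m^3

Convert liters to m^3: 1 m^3 = 1000 L
Concentration = mass / volume * 1000
= 9.23 / 2666.3 * 1000
= 0.003461725987 * 1000
= 3.4617 mg/m^3


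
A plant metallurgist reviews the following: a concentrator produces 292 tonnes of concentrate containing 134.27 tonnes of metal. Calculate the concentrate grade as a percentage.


45.9829%

Grade = (metal in concentrate / concentrate mass) * 100
= (134.27 / 292) * 100
= 0.4598287671 * 100
= 45.9829%


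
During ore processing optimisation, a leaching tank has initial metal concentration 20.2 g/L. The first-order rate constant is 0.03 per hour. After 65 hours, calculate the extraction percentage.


85.7726%

Compute the exponent:
-k * t = -0.03 * 65 = -1.95
Remaining concentration:
C = 20.2 * exp(-1.95)
= 20.2 * 0.1422740716
= 2.873936246 g/L
Extracted = 20.2 - 2.873936246 = 17.32606375 g/L
Extraction % = 17.32606375 / 20.2 * 100
= 85.7726%


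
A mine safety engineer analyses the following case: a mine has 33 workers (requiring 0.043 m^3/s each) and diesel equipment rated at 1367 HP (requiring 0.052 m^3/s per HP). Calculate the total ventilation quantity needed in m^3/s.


72.503 m^3/s

Airflow for workers:
Q_people = 33 * 0.043 = 1.419 m^3/s
Airflow for diesel equipment:
Q_diesel = 1367 * 0.052 = 71.084 m^3/s
Total ventilation:
Q_total = 1.419 + 71.084
= 72.503 m^3/s


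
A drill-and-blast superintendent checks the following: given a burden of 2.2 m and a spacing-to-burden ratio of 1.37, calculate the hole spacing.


Spacing = burden * ratio
= 2.2 * 1.37
= 3.014 m

3.014 m


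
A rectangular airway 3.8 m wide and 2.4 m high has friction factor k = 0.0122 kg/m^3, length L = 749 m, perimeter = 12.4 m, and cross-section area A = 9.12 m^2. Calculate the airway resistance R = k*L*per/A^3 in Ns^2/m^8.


0.1494 Ns^2/m^8

Compute the numerator:
k * L * per = 0.0122 * 749 * 12.4
= 113.30872
Compute the denominator:
A^3 = 9.12^3 = 758.550528
Resistance:
R = 113.30872 / 758.550528
= 0.1494 Ns^2/m^8


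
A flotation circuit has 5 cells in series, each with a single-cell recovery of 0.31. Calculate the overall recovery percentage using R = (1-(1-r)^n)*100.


Complement of single-cell recovery:
1 - r = 1 - 0.31 = 0.69
Raise to power n:
(1 - r)^5 = 0.69^5 = 0.1564031349
Overall recovery:
R = (1 - 0.1564031349) * 100
= 84.3597%

84.3597%


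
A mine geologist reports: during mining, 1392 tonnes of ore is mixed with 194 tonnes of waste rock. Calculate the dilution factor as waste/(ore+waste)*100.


Total material = ore + waste
= 1392 + 194 = 1586 tonnes
Dilution = waste / total * 100
= 194 / 1586 * 100
= 0.1223203026 * 100
= 12.232%

12.232%


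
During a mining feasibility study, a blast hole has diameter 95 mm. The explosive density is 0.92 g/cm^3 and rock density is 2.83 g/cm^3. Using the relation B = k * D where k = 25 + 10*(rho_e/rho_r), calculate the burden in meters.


2.6838 m

First, compute k:
rho_e / rho_r = 0.92 / 2.83 = 0.3250883392
k = 25 + 10 * 0.3250883392 = 28.25088339
Then, compute burden:
B = k * D / 1000 = 28.25088339 * 95 / 1000
= 2683.833922 / 1000
= 2.6838 m


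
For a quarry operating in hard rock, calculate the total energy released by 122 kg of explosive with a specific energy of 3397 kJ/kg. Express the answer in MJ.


414.434 MJ

Energy = mass * specific_energy / 1000
= 122 * 3397 / 1000
= 414434 / 1000
= 414.434 MJ


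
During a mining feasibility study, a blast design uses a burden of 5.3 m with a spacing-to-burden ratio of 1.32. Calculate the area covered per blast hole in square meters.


First, find the spacing:
Spacing = burden * ratio = 5.3 * 1.32
= 6.996 m
Then, calculate the area:
Area = burden * spacing = 5.3 * 6.996
= 37.0788 m^2

37.0788 m^2


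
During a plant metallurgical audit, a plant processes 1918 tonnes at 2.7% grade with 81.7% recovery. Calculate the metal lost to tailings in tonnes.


Total metal in feed:
= 1918 * 2.7 / 100 = 51.786 tonnes
Metal recovered:
= 51.786 * 81.7 / 100 = 42.309162 tonnes
Metal lost to tailings:
= 51.786 - 42.309162
= 9.4768 tonnes

9.4768 tonnes


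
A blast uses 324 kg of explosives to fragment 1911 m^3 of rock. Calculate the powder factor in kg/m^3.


Powder factor = explosive mass / rock volume
= 324 / 1911
= 0.1695 kg/m^3

0.1695 kg/m^3


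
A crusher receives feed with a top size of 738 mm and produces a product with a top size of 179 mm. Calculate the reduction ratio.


Reduction ratio = feed size / product size
= 738 / 179
= 4.1229

4.1229


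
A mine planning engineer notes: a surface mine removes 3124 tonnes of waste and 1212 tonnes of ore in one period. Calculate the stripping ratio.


2.5776

Stripping ratio = waste tonnage / ore tonnage
= 3124 / 1212
= 2.5776


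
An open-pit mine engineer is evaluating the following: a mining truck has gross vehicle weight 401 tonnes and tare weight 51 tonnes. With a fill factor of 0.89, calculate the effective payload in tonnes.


311.5 tonnes

Maximum payload = gross - tare
= 401 - 51 = 350 tonnes
Effective payload = max payload * fill factor
= 350 * 0.89
= 311.5 tonnes


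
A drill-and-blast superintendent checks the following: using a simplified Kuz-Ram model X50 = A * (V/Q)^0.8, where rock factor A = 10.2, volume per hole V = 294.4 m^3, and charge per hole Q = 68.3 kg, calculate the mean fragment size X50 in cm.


32.8257 cm

Compute V/Q:
V/Q = 294.4 / 68.3 = 4.310395315
Raise to the power 0.8:
(V/Q)^0.8 = 4.310395315^0.8 = 3.218204825
Multiply by A:
X50 = 10.2 * 3.218204825
= 32.8257 cm


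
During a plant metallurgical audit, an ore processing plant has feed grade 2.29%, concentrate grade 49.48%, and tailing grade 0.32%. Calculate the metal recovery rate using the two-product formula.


86.5862%

Using the two-product formula:
R = 100 * c * (f - t) / (f * (c - t))
Numerator = 100 * 49.48 * (2.29 - 0.32)
= 100 * 49.48 * 1.97
= 9747.56
Denominator = 2.29 * (49.48 - 0.32)
= 2.29 * 49.16
= 112.5764
R = 9747.56 / 112.5764
= 86.5862%


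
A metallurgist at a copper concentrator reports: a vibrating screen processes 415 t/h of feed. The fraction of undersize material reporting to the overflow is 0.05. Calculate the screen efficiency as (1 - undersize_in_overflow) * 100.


Screen efficiency = (1 - fraction of undersize in overflow) * 100
= (1 - 0.05) * 100
= 0.95 * 100
= 95.0%

95.0%


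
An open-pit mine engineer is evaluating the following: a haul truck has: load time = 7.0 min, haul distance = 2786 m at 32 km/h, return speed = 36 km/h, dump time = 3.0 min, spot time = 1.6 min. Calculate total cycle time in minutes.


21.4671 min

Convert haul speed to m/min: 32 * 1000/60 = 533.3333333 m/min
Haul time = 2786 / 533.3333333 = 5.22375 min
Convert return speed to m/min: 36 * 1000/60 = 600 m/min
Return time = 2786 / 600 = 4.643333333 min
Total cycle time:
= 7.0 + 5.22375 + 3.0 + 4.643333333 + 1.6
= 21.4671 min


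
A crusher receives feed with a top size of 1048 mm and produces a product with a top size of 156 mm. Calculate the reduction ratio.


Reduction ratio = feed size / product size
= 1048 / 156
= 6.7179

6.7179


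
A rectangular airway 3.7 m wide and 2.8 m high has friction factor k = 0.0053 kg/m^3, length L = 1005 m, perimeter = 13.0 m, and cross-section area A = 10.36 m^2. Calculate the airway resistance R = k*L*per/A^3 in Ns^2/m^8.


Compute the numerator:
k * L * per = 0.0053 * 1005 * 13.0
= 69.2445
Compute the denominator:
A^3 = 10.36^3 = 1111.934656
Resistance:
R = 69.2445 / 1111.934656
= 0.0623 Ns^2/m^8

0.0623 Ns^2/m^8


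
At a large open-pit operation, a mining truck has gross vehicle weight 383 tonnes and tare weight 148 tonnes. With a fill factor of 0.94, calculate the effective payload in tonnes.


Maximum payload = gross - tare
= 383 - 148 = 235 tonnes
Effective payload = max payload * fill factor
= 235 * 0.94
= 220.9 tonnes

220.9 tonnes


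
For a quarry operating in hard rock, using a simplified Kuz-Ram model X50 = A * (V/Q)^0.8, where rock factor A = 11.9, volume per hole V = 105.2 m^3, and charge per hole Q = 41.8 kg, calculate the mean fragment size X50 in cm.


Compute V/Q:
V/Q = 105.2 / 41.8 = 2.516746411
Raise to the power 0.8:
(V/Q)^0.8 = 2.516746411^0.8 = 2.09252939
Multiply by A:
X50 = 11.9 * 2.09252939
= 24.9011 cm

24.9011 cm


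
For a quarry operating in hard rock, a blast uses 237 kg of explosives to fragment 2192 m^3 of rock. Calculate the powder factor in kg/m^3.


Powder factor = explosive mass / rock volume
= 237 / 2192
= 0.1081 kg/m^3

0.1081 kg/m^3


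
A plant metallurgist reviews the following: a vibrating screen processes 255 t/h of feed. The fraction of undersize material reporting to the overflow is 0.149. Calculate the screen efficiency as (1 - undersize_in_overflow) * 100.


Screen efficiency = (1 - fraction of undersize in overflow) * 100
= (1 - 0.149) * 100
= 0.851 * 100
= 85.1%

85.1%


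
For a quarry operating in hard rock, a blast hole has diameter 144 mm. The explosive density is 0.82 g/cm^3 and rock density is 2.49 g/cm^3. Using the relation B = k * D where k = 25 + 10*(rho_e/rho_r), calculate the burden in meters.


4.0742 m

First, compute k:
rho_e / rho_r = 0.82 / 2.49 = 0.3293172691
k = 25 + 10 * 0.3293172691 = 28.29317269
Then, compute burden:
B = k * D / 1000 = 28.29317269 * 144 / 1000
= 4074.216867 / 1000
= 4.0742 m


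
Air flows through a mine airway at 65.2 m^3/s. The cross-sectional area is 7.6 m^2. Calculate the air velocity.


8.5789 m/s

Velocity = flow rate / cross-sectional area
= 65.2 / 7.6
= 8.5789 m/s


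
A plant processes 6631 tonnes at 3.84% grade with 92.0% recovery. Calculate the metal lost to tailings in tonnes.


20.3704 tonnes

Total metal in feed:
= 6631 * 3.84 / 100 = 254.6304 tonnes
Metal recovered:
= 254.6304 * 92.0 / 100 = 234.259968 tonnes
Metal lost to tailings:
= 254.6304 - 234.259968
= 20.3704 tonnes


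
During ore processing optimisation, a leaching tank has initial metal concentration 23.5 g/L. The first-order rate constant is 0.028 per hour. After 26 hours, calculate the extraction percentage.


51.7126%

Compute the exponent:
-k * t = -0.028 * 26 = -0.728
Remaining concentration:
C = 23.5 * exp(-0.728)
= 23.5 * 0.4828737725
= 11.34753365 g/L
Extracted = 23.5 - 11.34753365 = 12.15246635 g/L
Extraction % = 12.15246635 / 23.5 * 100
= 51.7126%


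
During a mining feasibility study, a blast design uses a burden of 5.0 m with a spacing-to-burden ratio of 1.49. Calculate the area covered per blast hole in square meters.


First, find the spacing:
Spacing = burden * ratio = 5.0 * 1.49
= 7.45 m
Then, calculate the area:
Area = burden * spacing = 5.0 * 7.45
= 37.25 m^2

37.25 m^2


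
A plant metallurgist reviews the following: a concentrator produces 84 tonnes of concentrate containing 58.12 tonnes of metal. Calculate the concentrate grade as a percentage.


69.1905%

Grade = (metal in concentrate / concentrate mass) * 100
= (58.12 / 84) * 100
= 0.6919047619 * 100
= 69.1905%


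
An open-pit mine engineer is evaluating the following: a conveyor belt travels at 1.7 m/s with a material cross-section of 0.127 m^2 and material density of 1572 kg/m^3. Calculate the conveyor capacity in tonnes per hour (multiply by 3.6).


Volumetric flow = speed * area
= 1.7 * 0.127 = 0.2159 m^3/s
Mass flow = volumetric * density
= 0.2159 * 1572 = 339.3948 kg/s
Convert to t/h: multiply by 3.6
Capacity = 339.3948 * 3.6
= 1221.8213 t/h

1221.8213 t/h


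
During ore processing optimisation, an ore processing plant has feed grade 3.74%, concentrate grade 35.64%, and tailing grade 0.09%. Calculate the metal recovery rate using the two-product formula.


Using the two-product formula:
R = 100 * c * (f - t) / (f * (c - t))
Numerator = 100 * 35.64 * (3.74 - 0.09)
= 100 * 35.64 * 3.65
= 13008.6
Denominator = 3.74 * (35.64 - 0.09)
= 3.74 * 35.55
= 132.957
R = 13008.6 / 132.957
= 97.8407%

97.8407%


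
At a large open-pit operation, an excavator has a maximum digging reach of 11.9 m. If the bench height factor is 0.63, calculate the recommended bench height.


Bench height = reach * factor
= 11.9 * 0.63
= 7.497 m

7.497 m


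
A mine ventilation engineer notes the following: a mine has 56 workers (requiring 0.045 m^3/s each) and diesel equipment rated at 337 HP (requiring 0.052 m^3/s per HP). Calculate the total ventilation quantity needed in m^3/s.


20.044 m^3/s

Airflow for workers:
Q_people = 56 * 0.045 = 2.52 m^3/s
Airflow for diesel equipment:
Q_diesel = 337 * 0.052 = 17.524 m^3/s
Total ventilation:
Q_total = 2.52 + 17.524
= 20.044 m^3/s


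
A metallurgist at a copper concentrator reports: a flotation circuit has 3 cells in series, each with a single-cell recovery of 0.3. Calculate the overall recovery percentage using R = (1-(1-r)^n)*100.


Complement of single-cell recovery:
1 - r = 1 - 0.3 = 0.7
Raise to power n:
(1 - r)^3 = 0.7^3 = 0.343
Overall recovery:
R = (1 - 0.343) * 100
= 65.7%

65.7%


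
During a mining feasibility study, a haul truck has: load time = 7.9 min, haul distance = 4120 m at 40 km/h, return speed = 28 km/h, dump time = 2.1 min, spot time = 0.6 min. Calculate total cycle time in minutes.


25.6086 min

Convert haul speed to m/min: 40 * 1000/60 = 666.6666667 m/min
Haul time = 4120 / 666.6666667 = 6.18 min
Convert return speed to m/min: 28 * 1000/60 = 466.6666667 m/min
Return time = 4120 / 466.6666667 = 8.828571429 min
Total cycle time:
= 7.9 + 6.18 + 2.1 + 8.828571429 + 0.6
= 25.6086 min


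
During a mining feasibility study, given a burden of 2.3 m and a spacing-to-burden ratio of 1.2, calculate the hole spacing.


Spacing = burden * ratio
= 2.3 * 1.2
= 2.76 m

2.76 m


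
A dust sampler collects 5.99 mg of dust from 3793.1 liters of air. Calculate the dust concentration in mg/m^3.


1.5792 mg/m^3

Convert liters to m^3: 1 m^3 = 1000 L
Concentration = mass / volume * 1000
= 5.99 / 3793.1 * 1000
= 0.001579183254 * 1000
= 1.5792 mg/m^3


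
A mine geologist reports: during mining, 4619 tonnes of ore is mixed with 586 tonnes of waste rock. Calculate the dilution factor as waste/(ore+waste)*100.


Total material = ore + waste
= 4619 + 586 = 5205 tonnes
Dilution = waste / total * 100
= 586 / 5205 * 100
= 0.1125840538 * 100
= 11.2584%

11.2584%


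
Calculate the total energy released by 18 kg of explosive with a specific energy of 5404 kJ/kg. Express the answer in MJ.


Energy = mass * specific_energy / 1000
= 18 * 5404 / 1000
= 97272 / 1000
= 97.272 MJ

97.272 MJ


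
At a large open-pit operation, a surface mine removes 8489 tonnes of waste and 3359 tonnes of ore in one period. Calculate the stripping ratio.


2.5272

Stripping ratio = waste tonnage / ore tonnage
= 8489 / 3359
= 2.5272


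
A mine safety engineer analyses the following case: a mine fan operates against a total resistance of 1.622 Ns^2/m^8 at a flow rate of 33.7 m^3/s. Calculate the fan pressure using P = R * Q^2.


Compute Q^2:
Q^2 = 33.7^2 = 1135.69
Compute pressure:
P = R * Q^2 = 1.622 * 1135.69
= 1842.0892 Pa

1842.0892 Pa


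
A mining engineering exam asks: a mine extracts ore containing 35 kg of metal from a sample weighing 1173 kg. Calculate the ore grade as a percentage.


Ore grade = (metal mass / ore mass) * 100
= (35 / 1173) * 100
= 0.02983802217 * 100
= 2.9838%

2.9838%


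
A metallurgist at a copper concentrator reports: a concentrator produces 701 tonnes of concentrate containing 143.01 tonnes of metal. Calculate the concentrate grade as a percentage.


Grade = (metal in concentrate / concentrate mass) * 100
= (143.01 / 701) * 100
= 0.2040085592 * 100
= 20.4009%

20.4009%


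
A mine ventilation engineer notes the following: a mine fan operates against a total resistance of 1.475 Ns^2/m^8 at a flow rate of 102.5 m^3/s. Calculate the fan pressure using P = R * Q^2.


15496.7188 Pa

Compute Q^2:
Q^2 = 102.5^2 = 10506.25
Compute pressure:
P = R * Q^2 = 1.475 * 10506.25
= 15496.7188 Pa


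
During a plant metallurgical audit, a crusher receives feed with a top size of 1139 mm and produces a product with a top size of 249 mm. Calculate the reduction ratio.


Reduction ratio = feed size / product size
= 1139 / 249
= 4.5743

4.5743


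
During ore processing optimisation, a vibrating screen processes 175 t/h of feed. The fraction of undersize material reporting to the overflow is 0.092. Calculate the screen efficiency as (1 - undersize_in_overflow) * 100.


90.8%

Screen efficiency = (1 - fraction of undersize in overflow) * 100
= (1 - 0.092) * 100
= 0.908 * 100
= 90.8%


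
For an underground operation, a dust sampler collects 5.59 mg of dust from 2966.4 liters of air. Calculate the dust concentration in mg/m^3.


Convert liters to m^3: 1 m^3 = 1000 L
Concentration = mass / volume * 1000
= 5.59 / 2966.4 * 1000
= 0.001884439051 * 1000
= 1.8844 mg/m^3

1.8844 mg/m^3


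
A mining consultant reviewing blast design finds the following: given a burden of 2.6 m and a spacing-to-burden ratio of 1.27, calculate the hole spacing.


Spacing = burden * ratio
= 2.6 * 1.27
= 3.302 m

3.302 m


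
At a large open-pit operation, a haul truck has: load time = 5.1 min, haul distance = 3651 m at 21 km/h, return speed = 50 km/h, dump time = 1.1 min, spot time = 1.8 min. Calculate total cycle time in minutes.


22.8126 min

Convert haul speed to m/min: 21 * 1000/60 = 350 m/min
Haul time = 3651 / 350 = 10.43142857 min
Convert return speed to m/min: 50 * 1000/60 = 833.3333333 m/min
Return time = 3651 / 833.3333333 = 4.3812 min
Total cycle time:
= 5.1 + 10.43142857 + 1.1 + 4.3812 + 1.8
= 22.8126 min


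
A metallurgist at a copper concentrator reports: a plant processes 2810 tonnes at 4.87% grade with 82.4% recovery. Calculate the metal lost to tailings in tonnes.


Total metal in feed:
= 2810 * 4.87 / 100 = 136.847 tonnes
Metal recovered:
= 136.847 * 82.4 / 100 = 112.761928 tonnes
Metal lost to tailings:
= 136.847 - 112.761928
= 24.0851 tonnes

24.0851 tonnes


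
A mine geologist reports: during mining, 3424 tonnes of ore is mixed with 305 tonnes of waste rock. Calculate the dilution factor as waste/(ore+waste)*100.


Total material = ore + waste
= 3424 + 305 = 3729 tonnes
Dilution = waste / total * 100
= 305 / 3729 * 100
= 0.08179136498 * 100
= 8.1791%

8.1791%


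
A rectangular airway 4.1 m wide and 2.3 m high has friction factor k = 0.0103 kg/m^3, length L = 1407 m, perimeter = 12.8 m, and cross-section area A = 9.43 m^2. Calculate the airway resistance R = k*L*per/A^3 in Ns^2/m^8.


Compute the numerator:
k * L * per = 0.0103 * 1407 * 12.8
= 185.49888
Compute the denominator:
A^3 = 9.43^3 = 838.561807
Resistance:
R = 185.49888 / 838.561807
= 0.2212 Ns^2/m^8

0.2212 Ns^2/m^8


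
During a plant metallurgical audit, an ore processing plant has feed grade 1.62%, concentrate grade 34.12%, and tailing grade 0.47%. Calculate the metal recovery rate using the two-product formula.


Using the two-product formula:
R = 100 * c * (f - t) / (f * (c - t))
Numerator = 100 * 34.12 * (1.62 - 0.47)
= 100 * 34.12 * 1.15
= 3923.8
Denominator = 1.62 * (34.12 - 0.47)
= 1.62 * 33.65
= 54.513
R = 3923.8 / 54.513
= 71.9792%

71.9792%


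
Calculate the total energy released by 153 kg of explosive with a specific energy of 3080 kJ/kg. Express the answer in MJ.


471.24 MJ

Energy = mass * specific_energy / 1000
= 153 * 3080 / 1000
= 471240 / 1000
= 471.24 MJ


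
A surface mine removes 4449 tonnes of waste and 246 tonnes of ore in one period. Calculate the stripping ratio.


Stripping ratio = waste tonnage / ore tonnage
= 4449 / 246
= 18.0854

18.0854


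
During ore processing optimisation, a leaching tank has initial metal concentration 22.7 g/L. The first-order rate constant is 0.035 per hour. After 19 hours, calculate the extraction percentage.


48.5726%

Compute the exponent:
-k * t = -0.035 * 19 = -0.665
Remaining concentration:
C = 22.7 * exp(-0.665)
= 22.7 * 0.5142735277
= 11.67400908 g/L
Extracted = 22.7 - 11.67400908 = 11.02599092 g/L
Extraction % = 11.02599092 / 22.7 * 100
= 48.5726%


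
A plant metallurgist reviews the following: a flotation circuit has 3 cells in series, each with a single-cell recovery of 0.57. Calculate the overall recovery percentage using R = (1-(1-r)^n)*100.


92.0493%

Complement of single-cell recovery:
1 - r = 1 - 0.57 = 0.43
Raise to power n:
(1 - r)^3 = 0.43^3 = 0.079507
Overall recovery:
R = (1 - 0.079507) * 100
= 92.0493%


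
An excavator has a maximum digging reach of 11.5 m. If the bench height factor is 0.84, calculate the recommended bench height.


9.66 m

Bench height = reach * factor
= 11.5 * 0.84
= 9.66 m


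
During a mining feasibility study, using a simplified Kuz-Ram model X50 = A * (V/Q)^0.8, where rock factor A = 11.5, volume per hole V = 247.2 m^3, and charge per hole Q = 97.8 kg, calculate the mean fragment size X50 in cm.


Compute V/Q:
V/Q = 247.2 / 97.8 = 2.527607362
Raise to the power 0.8:
(V/Q)^0.8 = 2.527607362^0.8 = 2.09975048
Multiply by A:
X50 = 11.5 * 2.09975048
= 24.1471 cm

24.1471 cm


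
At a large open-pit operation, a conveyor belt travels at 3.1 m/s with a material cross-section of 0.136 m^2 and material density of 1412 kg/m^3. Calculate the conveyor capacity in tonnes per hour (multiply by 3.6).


Volumetric flow = speed * area
= 3.1 * 0.136 = 0.4216 m^3/s
Mass flow = volumetric * density
= 0.4216 * 1412 = 595.2992 kg/s
Convert to t/h: multiply by 3.6
Capacity = 595.2992 * 3.6
= 2143.0771 t/h

2143.0771 t/h


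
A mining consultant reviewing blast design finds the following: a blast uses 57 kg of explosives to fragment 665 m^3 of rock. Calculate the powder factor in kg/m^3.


Powder factor = explosive mass / rock volume
= 57 / 665
= 0.0857 kg/m^3

0.0857 kg/m^3


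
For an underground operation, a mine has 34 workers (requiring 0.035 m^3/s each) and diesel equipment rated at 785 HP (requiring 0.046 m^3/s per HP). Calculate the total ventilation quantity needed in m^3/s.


37.3 m^3/s

Airflow for workers:
Q_people = 34 * 0.035 = 1.19 m^3/s
Airflow for diesel equipment:
Q_diesel = 785 * 0.046 = 36.11 m^3/s
Total ventilation:
Q_total = 1.19 + 36.11
= 37.3 m^3/s


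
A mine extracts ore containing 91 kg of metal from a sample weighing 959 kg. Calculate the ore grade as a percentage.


Ore grade = (metal mass / ore mass) * 100
= (91 / 959) * 100
= 0.09489051095 * 100
= 9.4891%

9.4891%


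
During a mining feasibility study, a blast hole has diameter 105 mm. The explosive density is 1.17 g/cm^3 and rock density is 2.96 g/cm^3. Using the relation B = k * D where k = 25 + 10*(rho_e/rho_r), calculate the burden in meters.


First, compute k:
rho_e / rho_r = 1.17 / 2.96 = 0.3952702703
k = 25 + 10 * 0.3952702703 = 28.9527027
Then, compute burden:
B = k * D / 1000 = 28.9527027 * 105 / 1000
= 3040.033784 / 1000
= 3.04 m

3.04 m


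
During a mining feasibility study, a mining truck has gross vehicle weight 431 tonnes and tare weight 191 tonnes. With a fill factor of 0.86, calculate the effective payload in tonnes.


206.4 tonnes

Maximum payload = gross - tare
= 431 - 191 = 240 tonnes
Effective payload = max payload * fill factor
= 240 * 0.86
= 206.4 tonnes


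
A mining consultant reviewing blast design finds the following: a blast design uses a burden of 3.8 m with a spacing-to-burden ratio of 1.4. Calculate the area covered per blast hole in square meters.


First, find the spacing:
Spacing = burden * ratio = 3.8 * 1.4
= 5.32 m
Then, calculate the area:
Area = burden * spacing = 3.8 * 5.32
= 20.216 m^2

20.216 m^2


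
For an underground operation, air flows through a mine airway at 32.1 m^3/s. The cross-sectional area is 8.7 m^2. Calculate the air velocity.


3.6897 m/s

Velocity = flow rate / cross-sectional area
= 32.1 / 8.7
= 3.6897 m/s


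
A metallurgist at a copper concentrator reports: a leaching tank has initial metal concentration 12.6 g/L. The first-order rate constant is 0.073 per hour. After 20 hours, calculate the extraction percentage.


76.7764%

Compute the exponent:
-k * t = -0.073 * 20 = -1.46
Remaining concentration:
C = 12.6 * exp(-1.46)
= 12.6 * 0.2322362747
= 2.926177062 g/L
Extracted = 12.6 - 2.926177062 = 9.673822938 g/L
Extraction % = 9.673822938 / 12.6 * 100
= 76.7764%


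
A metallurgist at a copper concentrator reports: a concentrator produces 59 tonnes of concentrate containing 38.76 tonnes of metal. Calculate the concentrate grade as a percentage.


65.6949%

Grade = (metal in concentrate / concentrate mass) * 100
= (38.76 / 59) * 100
= 0.6569491525 * 100
= 65.6949%


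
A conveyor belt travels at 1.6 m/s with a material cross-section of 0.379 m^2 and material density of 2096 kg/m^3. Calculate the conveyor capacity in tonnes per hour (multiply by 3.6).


Volumetric flow = speed * area
= 1.6 * 0.379 = 0.6064 m^3/s
Mass flow = volumetric * density
= 0.6064 * 2096 = 1271.0144 kg/s
Convert to t/h: multiply by 3.6
Capacity = 1271.0144 * 3.6
= 4575.6518 t/h

4575.6518 t/h


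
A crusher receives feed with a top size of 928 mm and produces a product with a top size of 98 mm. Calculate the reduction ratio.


9.4694

Reduction ratio = feed size / product size
= 928 / 98
= 9.4694


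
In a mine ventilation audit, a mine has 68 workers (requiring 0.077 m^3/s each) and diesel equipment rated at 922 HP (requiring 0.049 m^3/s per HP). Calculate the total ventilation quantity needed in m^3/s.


50.414 m^3/s

Airflow for workers:
Q_people = 68 * 0.077 = 5.236 m^3/s
Airflow for diesel equipment:
Q_diesel = 922 * 0.049 = 45.178 m^3/s
Total ventilation:
Q_total = 5.236 + 45.178
= 50.414 m^3/s


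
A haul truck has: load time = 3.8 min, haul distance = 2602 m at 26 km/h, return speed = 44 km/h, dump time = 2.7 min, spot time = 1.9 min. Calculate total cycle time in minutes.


Convert haul speed to m/min: 26 * 1000/60 = 433.3333333 m/min
Haul time = 2602 / 433.3333333 = 6.004615385 min
Convert return speed to m/min: 44 * 1000/60 = 733.3333333 m/min
Return time = 2602 / 733.3333333 = 3.548181818 min
Total cycle time:
= 3.8 + 6.004615385 + 2.7 + 3.548181818 + 1.9
= 17.9528 min

17.9528 min


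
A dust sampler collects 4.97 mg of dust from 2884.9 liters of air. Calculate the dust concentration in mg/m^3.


1.7228 mg/m^3

Convert liters to m^3: 1 m^3 = 1000 L
Concentration = mass / volume * 1000
= 4.97 / 2884.9 * 1000
= 0.001722763354 * 1000
= 1.7228 mg/m^3


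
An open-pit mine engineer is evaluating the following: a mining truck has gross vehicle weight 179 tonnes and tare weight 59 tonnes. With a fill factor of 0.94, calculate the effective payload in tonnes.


Maximum payload = gross - tare
= 179 - 59 = 120 tonnes
Effective payload = max payload * fill factor
= 120 * 0.94
= 112.8 tonnes

112.8 tonnes


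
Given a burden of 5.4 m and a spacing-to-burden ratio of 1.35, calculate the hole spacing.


Spacing = burden * ratio
= 5.4 * 1.35
= 7.29 m

7.29 m


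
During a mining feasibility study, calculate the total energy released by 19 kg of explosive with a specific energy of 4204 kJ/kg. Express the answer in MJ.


79.876 MJ

Energy = mass * specific_energy / 1000
= 19 * 4204 / 1000
= 79876 / 1000
= 79.876 MJ


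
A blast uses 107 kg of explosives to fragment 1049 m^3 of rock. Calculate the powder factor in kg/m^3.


0.102 kg/m^3

Powder factor = explosive mass / rock volume
= 107 / 1049
= 0.102 kg/m^3


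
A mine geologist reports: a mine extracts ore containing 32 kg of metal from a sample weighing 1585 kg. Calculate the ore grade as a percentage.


Ore grade = (metal mass / ore mass) * 100
= (32 / 1585) * 100
= 0.02018927445 * 100
= 2.0189%

2.0189%


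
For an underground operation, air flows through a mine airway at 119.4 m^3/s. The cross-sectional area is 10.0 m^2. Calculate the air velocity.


11.94 m/s

Velocity = flow rate / cross-sectional area
= 119.4 / 10.0
= 11.94 m/s


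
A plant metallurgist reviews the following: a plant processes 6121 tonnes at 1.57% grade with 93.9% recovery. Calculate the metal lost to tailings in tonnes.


5.8621 tonnes

Total metal in feed:
= 6121 * 1.57 / 100 = 96.0997 tonnes
Metal recovered:
= 96.0997 * 93.9 / 100 = 90.2376183 tonnes
Metal lost to tailings:
= 96.0997 - 90.2376183
= 5.8621 tonnes


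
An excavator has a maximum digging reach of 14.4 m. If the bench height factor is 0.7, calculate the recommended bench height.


10.08 m

Bench height = reach * factor
= 14.4 * 0.7
= 10.08 m


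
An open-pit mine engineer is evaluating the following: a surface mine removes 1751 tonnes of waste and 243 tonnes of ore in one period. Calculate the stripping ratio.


7.2058

Stripping ratio = waste tonnage / ore tonnage
= 1751 / 243
= 7.2058


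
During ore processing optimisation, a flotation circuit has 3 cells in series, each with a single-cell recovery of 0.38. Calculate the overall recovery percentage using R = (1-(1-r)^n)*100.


76.1672%

Complement of single-cell recovery:
1 - r = 1 - 0.38 = 0.62
Raise to power n:
(1 - r)^3 = 0.62^3 = 0.238328
Overall recovery:
R = (1 - 0.238328) * 100
= 76.1672%


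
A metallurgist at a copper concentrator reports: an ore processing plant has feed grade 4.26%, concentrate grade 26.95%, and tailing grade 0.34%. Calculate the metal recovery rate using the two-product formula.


93.1945%

Using the two-product formula:
R = 100 * c * (f - t) / (f * (c - t))
Numerator = 100 * 26.95 * (4.26 - 0.34)
= 100 * 26.95 * 3.92
= 10564.4
Denominator = 4.26 * (26.95 - 0.34)
= 4.26 * 26.61
= 113.3586
R = 10564.4 / 113.3586
= 93.1945%


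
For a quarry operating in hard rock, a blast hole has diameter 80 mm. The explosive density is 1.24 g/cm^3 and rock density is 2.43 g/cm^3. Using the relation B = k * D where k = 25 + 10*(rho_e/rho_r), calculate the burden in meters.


2.4082 m

First, compute k:
rho_e / rho_r = 1.24 / 2.43 = 0.5102880658
k = 25 + 10 * 0.5102880658 = 30.10288066
Then, compute burden:
B = k * D / 1000 = 30.10288066 * 80 / 1000
= 2408.230453 / 1000
= 2.4082 m


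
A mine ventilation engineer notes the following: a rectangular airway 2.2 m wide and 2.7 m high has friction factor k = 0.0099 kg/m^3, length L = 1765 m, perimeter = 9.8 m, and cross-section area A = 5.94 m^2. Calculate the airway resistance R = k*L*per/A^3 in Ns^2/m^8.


0.817 Ns^2/m^8

Compute the numerator:
k * L * per = 0.0099 * 1765 * 9.8
= 171.2403
Compute the denominator:
A^3 = 5.94^3 = 209.584584
Resistance:
R = 171.2403 / 209.584584
= 0.817 Ns^2/m^8


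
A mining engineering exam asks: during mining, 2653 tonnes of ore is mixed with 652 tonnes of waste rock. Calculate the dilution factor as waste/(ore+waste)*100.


Total material = ore + waste
= 2653 + 652 = 3305 tonnes
Dilution = waste / total * 100
= 652 / 3305 * 100
= 0.1972768533 * 100
= 19.7277%

19.7277%


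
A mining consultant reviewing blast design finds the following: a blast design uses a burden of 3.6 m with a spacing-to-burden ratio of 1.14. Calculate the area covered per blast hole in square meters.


14.7744 m^2

First, find the spacing:
Spacing = burden * ratio = 3.6 * 1.14
= 4.104 m
Then, calculate the area:
Area = burden * spacing = 3.6 * 4.104
= 14.7744 m^2


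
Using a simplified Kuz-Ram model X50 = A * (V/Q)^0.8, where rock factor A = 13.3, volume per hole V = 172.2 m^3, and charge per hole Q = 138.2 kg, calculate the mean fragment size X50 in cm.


Compute V/Q:
V/Q = 172.2 / 138.2 = 1.24602026
Raise to the power 0.8:
(V/Q)^0.8 = 1.24602026^0.8 = 1.192394827
Multiply by A:
X50 = 13.3 * 1.192394827
= 15.8589 cm

15.8589 cm


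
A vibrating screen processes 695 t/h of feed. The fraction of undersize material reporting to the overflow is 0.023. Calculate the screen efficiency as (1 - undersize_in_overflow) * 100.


97.7%

Screen efficiency = (1 - fraction of undersize in overflow) * 100
= (1 - 0.023) * 100
= 0.977 * 100
= 97.7%


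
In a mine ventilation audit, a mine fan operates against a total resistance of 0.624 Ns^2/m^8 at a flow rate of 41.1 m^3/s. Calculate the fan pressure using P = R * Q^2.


1054.067 Pa

Compute Q^2:
Q^2 = 41.1^2 = 1689.21
Compute pressure:
P = R * Q^2 = 0.624 * 1689.21
= 1054.067 Pa


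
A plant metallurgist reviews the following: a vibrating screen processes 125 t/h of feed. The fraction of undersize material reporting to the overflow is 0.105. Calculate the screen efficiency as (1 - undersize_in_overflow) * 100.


Screen efficiency = (1 - fraction of undersize in overflow) * 100
= (1 - 0.105) * 100
= 0.895 * 100
= 89.5%

89.5%


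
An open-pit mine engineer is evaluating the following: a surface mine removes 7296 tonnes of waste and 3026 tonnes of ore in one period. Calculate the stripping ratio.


Stripping ratio = waste tonnage / ore tonnage
= 7296 / 3026
= 2.4111

2.4111


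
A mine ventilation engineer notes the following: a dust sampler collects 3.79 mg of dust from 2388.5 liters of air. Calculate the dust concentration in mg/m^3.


Convert liters to m^3: 1 m^3 = 1000 L
Concentration = mass / volume * 1000
= 3.79 / 2388.5 * 1000
= 0.001586769939 * 1000
= 1.5868 mg/m^3

1.5868 mg/m^3


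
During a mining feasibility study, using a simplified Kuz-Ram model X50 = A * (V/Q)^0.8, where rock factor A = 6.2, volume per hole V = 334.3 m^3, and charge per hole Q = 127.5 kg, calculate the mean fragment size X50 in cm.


13.4058 cm

Compute V/Q:
V/Q = 334.3 / 127.5 = 2.621960784
Raise to the power 0.8:
(V/Q)^0.8 = 2.621960784^0.8 = 2.162225344
Multiply by A:
X50 = 6.2 * 2.162225344
= 13.4058 cm


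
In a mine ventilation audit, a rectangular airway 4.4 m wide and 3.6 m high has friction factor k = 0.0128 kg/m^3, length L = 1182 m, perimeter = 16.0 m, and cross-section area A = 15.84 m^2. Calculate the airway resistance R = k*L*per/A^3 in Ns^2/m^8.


0.0609 Ns^2/m^8

Compute the numerator:
k * L * per = 0.0128 * 1182 * 16.0
= 242.0736
Compute the denominator:
A^3 = 15.84^3 = 3974.344704
Resistance:
R = 242.0736 / 3974.344704
= 0.0609 Ns^2/m^8
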